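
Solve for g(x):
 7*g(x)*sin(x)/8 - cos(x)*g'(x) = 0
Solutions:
 g(x) = C1/cos(x)^(7/8)


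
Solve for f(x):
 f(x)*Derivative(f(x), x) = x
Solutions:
 f(x) = -sqrt(C1 + x^2)
 f(x) = sqrt(C1 + x^2)


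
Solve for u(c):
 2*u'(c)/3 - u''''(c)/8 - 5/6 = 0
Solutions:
 u(c) = C1 + C4*exp(2*2^(1/3)*3^(2/3)*c/3) + 5*c/4 + (C2*sin(2^(1/3)*3^(1/6)*c) + C3*cos(2^(1/3)*3^(1/6)*c))*exp(-2^(1/3)*3^(2/3)*c/3)


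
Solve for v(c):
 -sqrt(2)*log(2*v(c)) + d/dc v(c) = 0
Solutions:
 -sqrt(2)*Integral(1/(log(_y) + log(2)), (_y, v(c)))/2 = C1 - c


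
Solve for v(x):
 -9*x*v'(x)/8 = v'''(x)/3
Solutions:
 v(x) = C1 + Integral(C2*airyai(-3*x/2) + C3*airybi(-3*x/2), x)


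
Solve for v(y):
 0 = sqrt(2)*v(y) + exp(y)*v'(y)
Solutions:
 v(y) = C1*exp(sqrt(2)*exp(-y))


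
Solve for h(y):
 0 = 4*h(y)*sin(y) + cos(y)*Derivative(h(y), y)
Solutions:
 h(y) = C1*cos(y)^4


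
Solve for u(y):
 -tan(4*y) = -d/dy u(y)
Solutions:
 u(y) = C1 - log(cos(4*y))/4


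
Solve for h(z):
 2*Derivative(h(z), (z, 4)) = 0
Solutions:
 h(z) = C1 + C2*z + C3*z^2 + C4*z^3


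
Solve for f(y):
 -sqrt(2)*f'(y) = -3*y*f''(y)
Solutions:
 f(y) = C1 + C2*y^(sqrt(2)/3 + 1)


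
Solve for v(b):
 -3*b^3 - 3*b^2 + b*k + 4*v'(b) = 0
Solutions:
 v(b) = C1 + 3*b^4/16 + b^3/4 - b^2*k/8


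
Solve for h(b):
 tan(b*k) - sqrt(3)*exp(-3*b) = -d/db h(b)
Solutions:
 h(b) = C1 - Piecewise((sqrt(3)*exp(-3*b)/3 + log(tan(b*k)^2 + 1)/(2*k), Ne(k, 0)), (sqrt(3)*exp(-3*b)/3, True))


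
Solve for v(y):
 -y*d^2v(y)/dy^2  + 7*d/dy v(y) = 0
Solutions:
 v(y) = C1 + C2*y^8


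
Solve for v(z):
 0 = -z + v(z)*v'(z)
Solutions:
 v(z) = -sqrt(C1 + z^2)
 v(z) = sqrt(C1 + z^2)


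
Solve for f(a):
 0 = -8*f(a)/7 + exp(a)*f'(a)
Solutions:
 f(a) = C1*exp(-8*exp(-a)/7)


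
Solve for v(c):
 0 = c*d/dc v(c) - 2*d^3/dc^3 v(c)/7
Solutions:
 v(c) = C1 + Integral(C2*airyai(2^(2/3)*7^(1/3)*c/2) + C3*airybi(2^(2/3)*7^(1/3)*c/2), c)


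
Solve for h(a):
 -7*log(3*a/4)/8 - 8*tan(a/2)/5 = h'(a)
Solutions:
 h(a) = C1 - 7*a*log(a)/8 - 7*a*log(3)/8 + 7*a/8 + 7*a*log(2)/4 + 16*log(cos(a/2))/5


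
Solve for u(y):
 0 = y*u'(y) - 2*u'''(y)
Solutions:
 u(y) = C1 + Integral(C2*airyai(2^(2/3)*y/2) + C3*airybi(2^(2/3)*y/2), y)


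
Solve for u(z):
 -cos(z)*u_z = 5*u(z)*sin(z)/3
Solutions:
 u(z) = C1*cos(z)^(5/3)


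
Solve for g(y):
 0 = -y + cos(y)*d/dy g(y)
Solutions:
 g(y) = C1 + Integral(y/cos(y), y)


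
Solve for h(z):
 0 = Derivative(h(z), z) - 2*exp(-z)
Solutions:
 h(z) = C1 - 2*exp(-z)


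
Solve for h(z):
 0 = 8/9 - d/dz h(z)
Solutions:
 h(z) = C1 + 8*z/9


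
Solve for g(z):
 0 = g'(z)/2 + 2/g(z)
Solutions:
 g(z) = -sqrt(C1 - 8*z)
 g(z) = sqrt(C1 - 8*z)


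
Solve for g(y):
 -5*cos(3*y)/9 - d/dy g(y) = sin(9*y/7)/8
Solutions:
 g(y) = C1 - 5*sin(3*y)/27 + 7*cos(9*y/7)/72


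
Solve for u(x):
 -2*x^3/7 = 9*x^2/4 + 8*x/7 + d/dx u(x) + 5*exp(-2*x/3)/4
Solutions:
 u(x) = C1 - x^4/14 - 3*x^3/4 - 4*x^2/7 + 15*exp(-2*x/3)/8


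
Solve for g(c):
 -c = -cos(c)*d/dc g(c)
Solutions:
 g(c) = C1 + Integral(c/cos(c), c)


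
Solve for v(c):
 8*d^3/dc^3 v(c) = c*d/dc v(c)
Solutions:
 v(c) = C1 + Integral(C2*airyai(c/2) + C3*airybi(c/2), c)


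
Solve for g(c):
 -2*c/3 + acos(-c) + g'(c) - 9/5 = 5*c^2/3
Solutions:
 g(c) = C1 + 5*c^3/9 + c^2/3 - c*acos(-c) + 9*c/5 - sqrt(1 - c^2)


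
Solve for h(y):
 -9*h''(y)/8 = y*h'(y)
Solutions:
 h(y) = C1 + C2*erf(2*y/3)


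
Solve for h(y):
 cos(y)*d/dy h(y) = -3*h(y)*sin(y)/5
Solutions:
 h(y) = C1*cos(y)^(3/5)


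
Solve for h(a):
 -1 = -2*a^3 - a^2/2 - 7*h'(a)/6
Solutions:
 h(a) = C1 - 3*a^4/7 - a^3/7 + 6*a/7


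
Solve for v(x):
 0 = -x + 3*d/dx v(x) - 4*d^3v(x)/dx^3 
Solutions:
 v(x) = C1 + C2*exp(-sqrt(3)*x/2) + C3*exp(sqrt(3)*x/2) + x^2/6


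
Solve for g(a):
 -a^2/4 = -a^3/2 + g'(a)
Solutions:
 g(a) = C1 + a^4/8 - a^3/12


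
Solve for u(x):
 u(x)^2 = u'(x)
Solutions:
 u(x) = -1/(C1 + x)


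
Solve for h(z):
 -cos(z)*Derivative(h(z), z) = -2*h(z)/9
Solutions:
 h(z) = C1*(sin(z) + 1)^(1/9)/(sin(z) - 1)^(1/9)


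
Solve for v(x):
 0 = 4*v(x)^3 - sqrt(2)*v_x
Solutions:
 v(x) = -sqrt(2)*sqrt(-1/(C1 + 2*sqrt(2)*x))/2
 v(x) = sqrt(2)*sqrt(-1/(C1 + 2*sqrt(2)*x))/2


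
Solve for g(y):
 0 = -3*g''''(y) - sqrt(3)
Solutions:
 g(y) = C1 + C2*y + C3*y^2 + C4*y^3 - sqrt(3)*y^4/72


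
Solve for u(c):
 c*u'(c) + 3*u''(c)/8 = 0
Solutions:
 u(c) = C1 + C2*erf(2*sqrt(3)*c/3)


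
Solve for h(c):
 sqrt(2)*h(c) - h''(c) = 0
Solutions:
 h(c) = C1*exp(-2^(1/4)*c) + C2*exp(2^(1/4)*c)


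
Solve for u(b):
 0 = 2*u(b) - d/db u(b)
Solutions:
 u(b) = C1*exp(2*b)


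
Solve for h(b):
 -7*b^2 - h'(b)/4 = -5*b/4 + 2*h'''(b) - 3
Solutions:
 h(b) = C1 + C2*sin(sqrt(2)*b/4) + C3*cos(sqrt(2)*b/4) - 28*b^3/3 + 5*b^2/2 + 460*b


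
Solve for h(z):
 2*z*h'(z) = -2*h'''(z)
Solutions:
 h(z) = C1 + Integral(C2*airyai(-z) + C3*airybi(-z), z)


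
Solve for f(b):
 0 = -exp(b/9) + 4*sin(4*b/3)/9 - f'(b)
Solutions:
 f(b) = C1 - 9*exp(b/9) - cos(4*b/3)/3


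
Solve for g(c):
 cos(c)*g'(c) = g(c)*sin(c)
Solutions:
 g(c) = C1/cos(c)


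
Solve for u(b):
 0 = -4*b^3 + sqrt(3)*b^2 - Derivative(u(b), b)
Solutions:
 u(b) = C1 - b^4 + sqrt(3)*b^3/3


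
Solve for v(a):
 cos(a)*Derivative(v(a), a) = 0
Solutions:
 v(a) = C1


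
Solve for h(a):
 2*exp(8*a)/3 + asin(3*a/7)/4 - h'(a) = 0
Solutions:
 h(a) = C1 + a*asin(3*a/7)/4 + sqrt(49 - 9*a^2)/12 + exp(8*a)/12


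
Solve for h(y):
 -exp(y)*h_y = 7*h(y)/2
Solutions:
 h(y) = C1*exp(7*exp(-y)/2)


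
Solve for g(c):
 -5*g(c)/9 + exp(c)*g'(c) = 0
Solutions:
 g(c) = C1*exp(-5*exp(-c)/9)


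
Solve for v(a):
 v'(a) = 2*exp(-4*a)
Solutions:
 v(a) = C1 - exp(-4*a)/2


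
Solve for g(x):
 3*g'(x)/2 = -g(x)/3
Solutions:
 g(x) = C1*exp(-2*x/9)


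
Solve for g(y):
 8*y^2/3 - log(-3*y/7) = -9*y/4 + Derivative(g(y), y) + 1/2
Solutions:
 g(y) = C1 + 8*y^3/9 + 9*y^2/8 - y*log(-y) + y*(-log(3) + 1/2 + log(7))


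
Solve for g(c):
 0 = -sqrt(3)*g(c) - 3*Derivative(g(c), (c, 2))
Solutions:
 g(c) = C1*sin(3^(3/4)*c/3) + C2*cos(3^(3/4)*c/3)


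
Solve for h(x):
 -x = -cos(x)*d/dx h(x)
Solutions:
 h(x) = C1 + Integral(x/cos(x), x)


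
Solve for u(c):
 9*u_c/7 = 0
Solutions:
 u(c) = C1


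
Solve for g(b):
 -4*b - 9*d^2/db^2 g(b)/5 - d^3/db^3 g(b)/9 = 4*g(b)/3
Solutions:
 g(b) = C1*exp(b*(-54 + 243*3^(2/3)/(10*sqrt(33430) + 6811)^(1/3) + 3^(1/3)*(10*sqrt(33430) + 6811)^(1/3))/10)*sin(3^(1/6)*b*(-3^(2/3)*(10*sqrt(33430) + 6811)^(1/3) + 729/(10*sqrt(33430) + 6811)^(1/3))/10) + C2*exp(b*(-54 + 243*3^(2/3)/(10*sqrt(33430) + 6811)^(1/3) + 3^(1/3)*(10*sqrt(33430) + 6811)^(1/3))/10)*cos(3^(1/6)*b*(-3^(2/3)*(10*sqrt(33430) + 6811)^(1/3) + 729/(10*sqrt(33430) + 6811)^(1/3))/10) + C3*exp(-b*(243*3^(2/3)/(10*sqrt(33430) + 6811)^(1/3) + 27 + 3^(1/3)*(10*sqrt(33430) + 6811)^(1/3))/5) - 3*b


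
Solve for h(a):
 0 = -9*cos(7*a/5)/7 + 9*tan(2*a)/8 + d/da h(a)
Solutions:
 h(a) = C1 + 9*log(cos(2*a))/16 + 45*sin(7*a/5)/49


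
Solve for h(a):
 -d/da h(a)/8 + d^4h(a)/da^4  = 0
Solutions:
 h(a) = C1 + C4*exp(a/2) + (C2*sin(sqrt(3)*a/4) + C3*cos(sqrt(3)*a/4))*exp(-a/4)


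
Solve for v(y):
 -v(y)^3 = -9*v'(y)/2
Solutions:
 v(y) = -3*sqrt(2)*sqrt(-1/(C1 + 2*y))/2
 v(y) = 3*sqrt(2)*sqrt(-1/(C1 + 2*y))/2


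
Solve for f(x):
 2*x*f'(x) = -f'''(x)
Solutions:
 f(x) = C1 + Integral(C2*airyai(-2^(1/3)*x) + C3*airybi(-2^(1/3)*x), x)


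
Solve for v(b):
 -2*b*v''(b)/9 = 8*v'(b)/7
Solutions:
 v(b) = C1 + C2/b^(29/7)


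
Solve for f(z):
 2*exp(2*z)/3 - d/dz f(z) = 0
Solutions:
 f(z) = C1 + exp(2*z)/3


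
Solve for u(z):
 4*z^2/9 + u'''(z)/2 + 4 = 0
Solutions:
 u(z) = C1 + C2*z + C3*z^2 - 2*z^5/135 - 4*z^3/3


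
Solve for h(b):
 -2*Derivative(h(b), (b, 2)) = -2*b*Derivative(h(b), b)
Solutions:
 h(b) = C1 + C2*erfi(sqrt(2)*b/2)


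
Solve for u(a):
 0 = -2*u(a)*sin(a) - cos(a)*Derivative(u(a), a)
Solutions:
 u(a) = C1*cos(a)^2


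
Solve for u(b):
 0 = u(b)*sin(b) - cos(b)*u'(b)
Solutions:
 u(b) = C1/cos(b)


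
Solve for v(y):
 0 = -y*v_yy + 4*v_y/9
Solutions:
 v(y) = C1 + C2*y^(13/9)


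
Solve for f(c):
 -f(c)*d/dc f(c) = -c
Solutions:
 f(c) = -sqrt(C1 + c^2)
 f(c) = sqrt(C1 + c^2)


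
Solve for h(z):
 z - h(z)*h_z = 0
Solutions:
 h(z) = -sqrt(C1 + z^2)
 h(z) = sqrt(C1 + z^2)


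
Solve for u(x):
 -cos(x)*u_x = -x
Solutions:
 u(x) = C1 + Integral(x/cos(x), x)


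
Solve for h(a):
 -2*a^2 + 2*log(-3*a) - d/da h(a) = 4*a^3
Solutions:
 h(a) = C1 - a^4 - 2*a^3/3 + 2*a*log(-a) + 2*a*(-1 + log(3))


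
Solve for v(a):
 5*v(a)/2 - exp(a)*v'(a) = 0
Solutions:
 v(a) = C1*exp(-5*exp(-a)/2)


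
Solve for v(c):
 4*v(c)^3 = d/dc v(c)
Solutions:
 v(c) = -sqrt(2)*sqrt(-1/(C1 + 4*c))/2
 v(c) = sqrt(2)*sqrt(-1/(C1 + 4*c))/2


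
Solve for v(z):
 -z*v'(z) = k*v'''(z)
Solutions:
 v(z) = C1 + Integral(C2*airyai(z*(-1/k)^(1/3)) + C3*airybi(z*(-1/k)^(1/3)), z)


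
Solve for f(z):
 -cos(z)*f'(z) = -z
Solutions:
 f(z) = C1 + Integral(z/cos(z), z)


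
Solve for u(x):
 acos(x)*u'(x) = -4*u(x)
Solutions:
 u(x) = C1*exp(-4*Integral(1/acos(x), x))


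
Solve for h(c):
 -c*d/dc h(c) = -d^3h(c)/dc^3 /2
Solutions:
 h(c) = C1 + Integral(C2*airyai(2^(1/3)*c) + C3*airybi(2^(1/3)*c), c)


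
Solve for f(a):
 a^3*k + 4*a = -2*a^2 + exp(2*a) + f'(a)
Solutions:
 f(a) = C1 + a^4*k/4 + 2*a^3/3 + 2*a^2 - exp(2*a)/2


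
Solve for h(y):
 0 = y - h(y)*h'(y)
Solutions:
 h(y) = -sqrt(C1 + y^2)
 h(y) = sqrt(C1 + y^2)


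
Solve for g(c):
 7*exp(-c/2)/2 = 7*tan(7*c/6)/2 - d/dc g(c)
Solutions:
 g(c) = C1 + 3*log(tan(7*c/6)^2 + 1)/2 + 7*exp(-c/2)


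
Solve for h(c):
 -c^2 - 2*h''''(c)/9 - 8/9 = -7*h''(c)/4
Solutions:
 h(c) = C1 + C2*c + C3*exp(-3*sqrt(14)*c/4) + C4*exp(3*sqrt(14)*c/4) + c^4/21 + 16*c^2/49


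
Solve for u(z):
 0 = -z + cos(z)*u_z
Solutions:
 u(z) = C1 + Integral(z/cos(z), z)


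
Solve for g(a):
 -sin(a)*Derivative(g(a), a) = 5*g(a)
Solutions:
 g(a) = C1*sqrt(cos(a) + 1)*(cos(a)^2 + 2*cos(a) + 1)/(sqrt(cos(a) - 1)*(cos(a)^2 - 2*cos(a) + 1))


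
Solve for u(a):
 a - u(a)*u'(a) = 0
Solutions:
 u(a) = -sqrt(C1 + a^2)
 u(a) = sqrt(C1 + a^2)


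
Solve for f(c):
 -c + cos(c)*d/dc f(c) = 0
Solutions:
 f(c) = C1 + Integral(c/cos(c), c)


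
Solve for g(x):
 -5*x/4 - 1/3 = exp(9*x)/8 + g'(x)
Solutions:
 g(x) = C1 - 5*x^2/8 - x/3 - exp(9*x)/72


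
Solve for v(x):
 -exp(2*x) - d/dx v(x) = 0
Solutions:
 v(x) = C1 - exp(2*x)/2


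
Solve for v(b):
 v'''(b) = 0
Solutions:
 v(b) = C1 + C2*b + C3*b^2


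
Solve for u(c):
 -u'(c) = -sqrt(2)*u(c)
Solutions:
 u(c) = C1*exp(sqrt(2)*c)


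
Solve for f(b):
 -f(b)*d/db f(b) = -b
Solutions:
 f(b) = -sqrt(C1 + b^2)
 f(b) = sqrt(C1 + b^2)


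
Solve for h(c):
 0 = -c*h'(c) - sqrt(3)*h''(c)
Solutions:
 h(c) = C1 + C2*erf(sqrt(2)*3^(3/4)*c/6)


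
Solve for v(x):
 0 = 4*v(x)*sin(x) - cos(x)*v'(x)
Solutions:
 v(x) = C1/cos(x)^4


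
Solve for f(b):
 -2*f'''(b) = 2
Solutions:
 f(b) = C1 + C2*b + C3*b^2 - b^3/6


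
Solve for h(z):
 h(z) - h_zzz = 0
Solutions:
 h(z) = C3*exp(z) + (C1*sin(sqrt(3)*z/2) + C2*cos(sqrt(3)*z/2))*exp(-z/2)


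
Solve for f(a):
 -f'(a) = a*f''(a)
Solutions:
 f(a) = C1 + C2*log(a)


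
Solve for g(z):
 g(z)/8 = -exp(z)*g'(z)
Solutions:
 g(z) = C1*exp(exp(-z)/8)


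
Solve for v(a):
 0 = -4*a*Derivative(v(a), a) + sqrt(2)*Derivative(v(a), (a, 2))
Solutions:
 v(a) = C1 + C2*erfi(2^(1/4)*a)


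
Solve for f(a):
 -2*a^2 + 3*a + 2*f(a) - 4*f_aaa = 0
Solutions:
 f(a) = C3*exp(2^(2/3)*a/2) + a^2 - 3*a/2 + (C1*sin(2^(2/3)*sqrt(3)*a/4) + C2*cos(2^(2/3)*sqrt(3)*a/4))*exp(-2^(2/3)*a/4)


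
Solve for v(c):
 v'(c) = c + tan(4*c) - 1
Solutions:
 v(c) = C1 + c^2/2 - c - log(cos(4*c))/4


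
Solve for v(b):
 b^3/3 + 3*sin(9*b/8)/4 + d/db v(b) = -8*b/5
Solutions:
 v(b) = C1 - b^4/12 - 4*b^2/5 + 2*cos(9*b/8)/3


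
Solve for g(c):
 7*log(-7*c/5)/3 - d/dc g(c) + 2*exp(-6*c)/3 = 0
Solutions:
 g(c) = C1 + 7*c*log(-c)/3 + 7*c*(-log(5) - 1 + log(7))/3 - exp(-6*c)/9


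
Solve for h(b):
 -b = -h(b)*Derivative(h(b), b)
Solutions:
 h(b) = -sqrt(C1 + b^2)
 h(b) = sqrt(C1 + b^2)


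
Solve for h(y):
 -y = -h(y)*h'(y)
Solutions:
 h(y) = -sqrt(C1 + y^2)
 h(y) = sqrt(C1 + y^2)


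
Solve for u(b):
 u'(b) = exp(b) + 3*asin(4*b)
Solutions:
 u(b) = C1 + 3*b*asin(4*b) + 3*sqrt(1 - 16*b^2)/4 + exp(b)


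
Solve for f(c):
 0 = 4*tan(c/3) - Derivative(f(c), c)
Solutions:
 f(c) = C1 - 12*log(cos(c/3))


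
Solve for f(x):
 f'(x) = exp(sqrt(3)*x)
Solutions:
 f(x) = C1 + sqrt(3)*exp(sqrt(3)*x)/3


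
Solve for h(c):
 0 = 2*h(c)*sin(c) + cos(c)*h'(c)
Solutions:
 h(c) = C1*cos(c)^2


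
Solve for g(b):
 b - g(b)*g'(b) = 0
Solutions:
 g(b) = -sqrt(C1 + b^2)
 g(b) = sqrt(C1 + b^2)


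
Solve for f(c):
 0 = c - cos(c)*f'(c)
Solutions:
 f(c) = C1 + Integral(c/cos(c), c)


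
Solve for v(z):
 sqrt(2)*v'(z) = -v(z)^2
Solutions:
 v(z) = 2/(C1 + sqrt(2)*z)


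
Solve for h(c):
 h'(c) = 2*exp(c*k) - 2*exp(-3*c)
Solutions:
 h(c) = C1 + 2*exp(-3*c)/3 + 2*exp(c*k)/k


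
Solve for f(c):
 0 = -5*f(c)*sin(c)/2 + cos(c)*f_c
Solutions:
 f(c) = C1/cos(c)^(5/2)


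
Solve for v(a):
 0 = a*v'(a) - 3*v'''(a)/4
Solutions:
 v(a) = C1 + Integral(C2*airyai(6^(2/3)*a/3) + C3*airybi(6^(2/3)*a/3), a)


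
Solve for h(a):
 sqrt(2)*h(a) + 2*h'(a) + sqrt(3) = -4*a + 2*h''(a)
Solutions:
 h(a) = C1*exp(a*(1 - sqrt(1 + 2*sqrt(2)))/2) + C2*exp(a*(1 + sqrt(1 + 2*sqrt(2)))/2) - 2*sqrt(2)*a - sqrt(6)/2 + 4


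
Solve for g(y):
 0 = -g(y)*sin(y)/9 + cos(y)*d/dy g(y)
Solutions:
 g(y) = C1/cos(y)^(1/9)


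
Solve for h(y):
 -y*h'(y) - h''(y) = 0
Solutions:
 h(y) = C1 + C2*erf(sqrt(2)*y/2)


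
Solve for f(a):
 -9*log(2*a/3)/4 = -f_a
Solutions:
 f(a) = C1 + 9*a*log(a)/4 - 9*a*log(3)/4 - 9*a/4 + 9*a*log(2)/4


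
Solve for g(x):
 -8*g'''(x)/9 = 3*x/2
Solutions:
 g(x) = C1 + C2*x + C3*x^2 - 9*x^4/128


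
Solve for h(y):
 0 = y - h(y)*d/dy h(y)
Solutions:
 h(y) = -sqrt(C1 + y^2)
 h(y) = sqrt(C1 + y^2)


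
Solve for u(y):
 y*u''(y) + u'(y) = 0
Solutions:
 u(y) = C1 + C2*log(y)


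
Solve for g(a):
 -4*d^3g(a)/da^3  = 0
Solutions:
 g(a) = C1 + C2*a + C3*a^2


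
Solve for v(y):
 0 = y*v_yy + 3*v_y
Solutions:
 v(y) = C1 + C2/y^2


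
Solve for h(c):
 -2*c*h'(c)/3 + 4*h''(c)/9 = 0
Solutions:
 h(c) = C1 + C2*erfi(sqrt(3)*c/2)


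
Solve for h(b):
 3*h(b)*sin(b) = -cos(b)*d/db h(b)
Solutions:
 h(b) = C1*cos(b)^3


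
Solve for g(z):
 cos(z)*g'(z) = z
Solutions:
 g(z) = C1 + Integral(z/cos(z), z)


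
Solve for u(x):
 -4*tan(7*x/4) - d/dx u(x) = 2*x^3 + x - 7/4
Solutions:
 u(x) = C1 - x^4/2 - x^2/2 + 7*x/4 + 16*log(cos(7*x/4))/7


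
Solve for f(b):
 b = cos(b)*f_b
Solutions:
 f(b) = C1 + Integral(b/cos(b), b)


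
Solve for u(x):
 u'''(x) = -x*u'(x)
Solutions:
 u(x) = C1 + Integral(C2*airyai(-x) + C3*airybi(-x), x)


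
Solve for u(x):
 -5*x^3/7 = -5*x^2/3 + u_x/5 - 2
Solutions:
 u(x) = C1 - 25*x^4/28 + 25*x^3/9 + 10*x


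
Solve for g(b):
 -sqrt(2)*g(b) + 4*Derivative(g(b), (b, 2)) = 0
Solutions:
 g(b) = C1*exp(-2^(1/4)*b/2) + C2*exp(2^(1/4)*b/2)


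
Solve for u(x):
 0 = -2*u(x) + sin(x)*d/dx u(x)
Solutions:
 u(x) = C1*(cos(x) - 1)/(cos(x) + 1)


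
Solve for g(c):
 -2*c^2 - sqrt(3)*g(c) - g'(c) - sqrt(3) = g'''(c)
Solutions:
 g(c) = C1*exp(2^(1/3)*sqrt(3)*c*(-2/(9 + sqrt(85))^(1/3) + 2^(1/3)*(9 + sqrt(85))^(1/3))/12)*sin(2^(1/3)*c*(2/(9 + sqrt(85))^(1/3) + 2^(1/3)*(9 + sqrt(85))^(1/3))/4) + C2*exp(2^(1/3)*sqrt(3)*c*(-2/(9 + sqrt(85))^(1/3) + 2^(1/3)*(9 + sqrt(85))^(1/3))/12)*cos(2^(1/3)*c*(2/(9 + sqrt(85))^(1/3) + 2^(1/3)*(9 + sqrt(85))^(1/3))/4) + C3*exp(-2^(1/3)*sqrt(3)*c*(-2/(9 + sqrt(85))^(1/3) + 2^(1/3)*(9 + sqrt(85))^(1/3))/6) - 2*sqrt(3)*c^2/3 + 4*c/3 - 1 - 4*sqrt(3)/9


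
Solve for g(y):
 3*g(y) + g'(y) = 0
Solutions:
 g(y) = C1*exp(-3*y)


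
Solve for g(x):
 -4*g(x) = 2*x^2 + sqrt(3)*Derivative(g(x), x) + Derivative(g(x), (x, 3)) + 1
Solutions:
 g(x) = C1*exp(x*(-3^(5/6)/(6 + sqrt(sqrt(3) + 36))^(1/3) + 3^(2/3)*(6 + sqrt(sqrt(3) + 36))^(1/3))/6)*sin(x*(3^(1/3)/(6 + sqrt(sqrt(3) + 36))^(1/3) + 3^(1/6)*(6 + sqrt(sqrt(3) + 36))^(1/3))/2) + C2*exp(x*(-3^(5/6)/(6 + sqrt(sqrt(3) + 36))^(1/3) + 3^(2/3)*(6 + sqrt(sqrt(3) + 36))^(1/3))/6)*cos(x*(3^(1/3)/(6 + sqrt(sqrt(3) + 36))^(1/3) + 3^(1/6)*(6 + sqrt(sqrt(3) + 36))^(1/3))/2) + C3*exp(-x*(-3^(5/6)/(6 + sqrt(sqrt(3) + 36))^(1/3) + 3^(2/3)*(6 + sqrt(sqrt(3) + 36))^(1/3))/3) - x^2/2 + sqrt(3)*x/4 - 7/16


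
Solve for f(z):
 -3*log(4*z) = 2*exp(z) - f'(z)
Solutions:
 f(z) = C1 + 3*z*log(z) + 3*z*(-1 + 2*log(2)) + 2*exp(z)


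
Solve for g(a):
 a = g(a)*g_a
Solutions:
 g(a) = -sqrt(C1 + a^2)
 g(a) = sqrt(C1 + a^2)


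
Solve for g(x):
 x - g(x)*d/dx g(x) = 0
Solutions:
 g(x) = -sqrt(C1 + x^2)
 g(x) = sqrt(C1 + x^2)


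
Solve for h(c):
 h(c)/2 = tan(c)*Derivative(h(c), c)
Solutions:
 h(c) = C1*sqrt(sin(c))


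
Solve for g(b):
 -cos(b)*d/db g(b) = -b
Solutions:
 g(b) = C1 + Integral(b/cos(b), b)


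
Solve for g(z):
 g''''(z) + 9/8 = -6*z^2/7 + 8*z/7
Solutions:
 g(z) = C1 + C2*z + C3*z^2 + C4*z^3 - z^6/420 + z^5/105 - 3*z^4/64


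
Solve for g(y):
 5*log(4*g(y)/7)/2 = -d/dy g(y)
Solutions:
 2*Integral(1/(log(_y) - log(7) + 2*log(2)), (_y, g(y)))/5 = C1 - y


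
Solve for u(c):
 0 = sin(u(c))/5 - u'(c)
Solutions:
 -c/5 + log(cos(u(c)) - 1)/2 - log(cos(u(c)) + 1)/2 = C1


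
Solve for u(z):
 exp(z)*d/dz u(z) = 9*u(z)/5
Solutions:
 u(z) = C1*exp(-9*exp(-z)/5)


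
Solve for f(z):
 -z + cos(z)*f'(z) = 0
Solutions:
 f(z) = C1 + Integral(z/cos(z), z)


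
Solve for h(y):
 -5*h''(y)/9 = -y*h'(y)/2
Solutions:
 h(y) = C1 + C2*erfi(3*sqrt(5)*y/10)


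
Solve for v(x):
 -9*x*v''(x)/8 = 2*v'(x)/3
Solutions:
 v(x) = C1 + C2*x^(11/27)


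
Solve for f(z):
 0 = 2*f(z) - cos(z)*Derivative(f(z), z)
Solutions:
 f(z) = C1*(sin(z) + 1)/(sin(z) - 1)


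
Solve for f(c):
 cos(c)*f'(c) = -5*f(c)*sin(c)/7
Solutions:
 f(c) = C1*cos(c)^(5/7)


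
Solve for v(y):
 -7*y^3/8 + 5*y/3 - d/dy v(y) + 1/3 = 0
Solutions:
 v(y) = C1 - 7*y^4/32 + 5*y^2/6 + y/3


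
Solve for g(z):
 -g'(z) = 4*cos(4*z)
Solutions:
 g(z) = C1 - sin(4*z)


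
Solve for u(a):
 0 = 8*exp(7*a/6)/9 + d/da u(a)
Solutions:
 u(a) = C1 - 16*exp(7*a/6)/21


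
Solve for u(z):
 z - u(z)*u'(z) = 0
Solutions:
 u(z) = -sqrt(C1 + z^2)
 u(z) = sqrt(C1 + z^2)


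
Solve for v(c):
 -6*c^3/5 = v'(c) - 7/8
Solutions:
 v(c) = C1 - 3*c^4/10 + 7*c/8


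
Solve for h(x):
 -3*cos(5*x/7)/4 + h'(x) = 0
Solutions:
 h(x) = C1 + 21*sin(5*x/7)/20


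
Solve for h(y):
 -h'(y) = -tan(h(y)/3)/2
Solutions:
 h(y) = -3*asin(C1*exp(y/6)) + 3*pi
 h(y) = 3*asin(C1*exp(y/6))


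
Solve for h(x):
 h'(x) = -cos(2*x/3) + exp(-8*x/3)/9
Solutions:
 h(x) = C1 - 3*sin(2*x/3)/2 - exp(-8*x/3)/24


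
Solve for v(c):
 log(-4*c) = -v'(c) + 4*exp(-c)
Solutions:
 v(c) = C1 - c*log(-c) + c*(1 - 2*log(2)) - 4*exp(-c)


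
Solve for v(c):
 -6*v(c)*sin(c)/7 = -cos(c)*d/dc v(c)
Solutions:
 v(c) = C1/cos(c)^(6/7)


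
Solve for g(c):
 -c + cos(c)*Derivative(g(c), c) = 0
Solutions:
 g(c) = C1 + Integral(c/cos(c), c)


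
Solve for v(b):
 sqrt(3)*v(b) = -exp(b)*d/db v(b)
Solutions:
 v(b) = C1*exp(sqrt(3)*exp(-b))


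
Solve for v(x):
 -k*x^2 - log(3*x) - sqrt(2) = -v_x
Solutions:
 v(x) = C1 + k*x^3/3 + x*log(x) - x + x*log(3) + sqrt(2)*x


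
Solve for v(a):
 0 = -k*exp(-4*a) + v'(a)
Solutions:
 v(a) = C1 - k*exp(-4*a)/4


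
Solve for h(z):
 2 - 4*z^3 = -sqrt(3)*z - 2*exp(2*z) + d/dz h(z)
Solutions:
 h(z) = C1 - z^4 + sqrt(3)*z^2/2 + 2*z + exp(2*z)


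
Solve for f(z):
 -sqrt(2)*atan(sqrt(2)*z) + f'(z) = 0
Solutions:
 f(z) = C1 + sqrt(2)*(z*atan(sqrt(2)*z) - sqrt(2)*log(2*z^2 + 1)/4)


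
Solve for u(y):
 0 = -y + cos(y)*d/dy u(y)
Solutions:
 u(y) = C1 + Integral(y/cos(y), y)


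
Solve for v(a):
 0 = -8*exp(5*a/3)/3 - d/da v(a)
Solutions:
 v(a) = C1 - 8*exp(5*a/3)/5


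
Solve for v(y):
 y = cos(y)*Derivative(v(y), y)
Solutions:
 v(y) = C1 + Integral(y/cos(y), y)


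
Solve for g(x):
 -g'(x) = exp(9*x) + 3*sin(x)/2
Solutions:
 g(x) = C1 - exp(9*x)/9 + 3*cos(x)/2


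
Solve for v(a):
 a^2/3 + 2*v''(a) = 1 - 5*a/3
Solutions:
 v(a) = C1 + C2*a - a^4/72 - 5*a^3/36 + a^2/4


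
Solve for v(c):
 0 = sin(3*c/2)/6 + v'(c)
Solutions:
 v(c) = C1 + cos(3*c/2)/9


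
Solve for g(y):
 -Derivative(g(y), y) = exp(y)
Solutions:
 g(y) = C1 - exp(y)


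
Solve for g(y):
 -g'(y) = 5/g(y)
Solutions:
 g(y) = -sqrt(C1 - 10*y)
 g(y) = sqrt(C1 - 10*y)


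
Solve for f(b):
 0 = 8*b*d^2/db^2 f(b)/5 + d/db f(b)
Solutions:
 f(b) = C1 + C2*b^(3/8)


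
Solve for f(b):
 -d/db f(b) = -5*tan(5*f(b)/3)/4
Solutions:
 f(b) = -3*asin(C1*exp(25*b/12))/5 + 3*pi/5
 f(b) = 3*asin(C1*exp(25*b/12))/5


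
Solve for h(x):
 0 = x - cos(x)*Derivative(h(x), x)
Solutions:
 h(x) = C1 + Integral(x/cos(x), x)


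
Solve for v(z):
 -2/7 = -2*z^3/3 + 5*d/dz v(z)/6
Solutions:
 v(z) = C1 + z^4/5 - 12*z/35


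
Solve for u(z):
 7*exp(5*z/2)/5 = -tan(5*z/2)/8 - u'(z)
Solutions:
 u(z) = C1 - 14*exp(5*z/2)/25 + log(cos(5*z/2))/20


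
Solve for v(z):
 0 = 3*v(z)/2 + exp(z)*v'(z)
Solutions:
 v(z) = C1*exp(3*exp(-z)/2)


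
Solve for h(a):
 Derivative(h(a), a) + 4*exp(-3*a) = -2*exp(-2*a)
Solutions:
 h(a) = C1 + exp(-2*a) + 4*exp(-3*a)/3


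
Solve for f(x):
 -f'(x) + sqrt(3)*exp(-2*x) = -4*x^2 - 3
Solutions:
 f(x) = C1 + 4*x^3/3 + 3*x - sqrt(3)*exp(-2*x)/2


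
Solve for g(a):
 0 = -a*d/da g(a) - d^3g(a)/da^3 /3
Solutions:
 g(a) = C1 + Integral(C2*airyai(-3^(1/3)*a) + C3*airybi(-3^(1/3)*a), a)


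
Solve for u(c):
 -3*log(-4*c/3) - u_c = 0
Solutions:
 u(c) = C1 - 3*c*log(-c) + 3*c*(-2*log(2) + 1 + log(3))


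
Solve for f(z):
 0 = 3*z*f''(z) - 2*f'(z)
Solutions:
 f(z) = C1 + C2*z^(5/3)


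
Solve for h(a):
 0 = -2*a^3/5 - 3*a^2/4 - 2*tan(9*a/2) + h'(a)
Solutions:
 h(a) = C1 + a^4/10 + a^3/4 - 4*log(cos(9*a/2))/9


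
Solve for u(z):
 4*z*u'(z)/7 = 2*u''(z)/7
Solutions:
 u(z) = C1 + C2*erfi(z)


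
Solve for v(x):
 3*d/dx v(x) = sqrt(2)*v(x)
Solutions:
 v(x) = C1*exp(sqrt(2)*x/3)


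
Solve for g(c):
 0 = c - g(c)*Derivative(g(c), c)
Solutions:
 g(c) = -sqrt(C1 + c^2)
 g(c) = sqrt(C1 + c^2)


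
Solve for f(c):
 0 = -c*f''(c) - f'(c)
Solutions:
 f(c) = C1 + C2*log(c)


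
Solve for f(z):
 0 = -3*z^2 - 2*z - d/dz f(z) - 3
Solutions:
 f(z) = C1 - z^3 - z^2 - 3*z


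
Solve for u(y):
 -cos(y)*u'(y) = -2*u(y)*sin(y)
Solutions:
 u(y) = C1/cos(y)^2


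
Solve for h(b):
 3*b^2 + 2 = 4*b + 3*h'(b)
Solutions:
 h(b) = C1 + b^3/3 - 2*b^2/3 + 2*b/3


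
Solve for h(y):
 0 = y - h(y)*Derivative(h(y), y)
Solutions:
 h(y) = -sqrt(C1 + y^2)
 h(y) = sqrt(C1 + y^2)


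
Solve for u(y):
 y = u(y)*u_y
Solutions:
 u(y) = -sqrt(C1 + y^2)
 u(y) = sqrt(C1 + y^2)


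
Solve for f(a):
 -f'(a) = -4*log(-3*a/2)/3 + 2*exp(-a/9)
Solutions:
 f(a) = C1 + 4*a*log(-a)/3 + 4*a*(-1 - log(2) + log(3))/3 + 18*exp(-a/9)


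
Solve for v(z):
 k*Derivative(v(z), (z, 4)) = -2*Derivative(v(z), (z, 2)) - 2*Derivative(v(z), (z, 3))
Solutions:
 v(z) = C1 + C2*z + C3*exp(z*(sqrt(1 - 2*k) - 1)/k) + C4*exp(-z*(sqrt(1 - 2*k) + 1)/k)


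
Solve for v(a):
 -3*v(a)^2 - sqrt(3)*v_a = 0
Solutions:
 v(a) = 1/(C1 + sqrt(3)*a)


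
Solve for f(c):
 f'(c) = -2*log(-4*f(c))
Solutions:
 Integral(1/(log(-_y) + 2*log(2)), (_y, f(c)))/2 = C1 - c


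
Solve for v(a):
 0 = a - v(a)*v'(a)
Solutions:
 v(a) = -sqrt(C1 + a^2)
 v(a) = sqrt(C1 + a^2)


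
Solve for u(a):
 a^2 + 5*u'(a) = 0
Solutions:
 u(a) = C1 - a^3/15


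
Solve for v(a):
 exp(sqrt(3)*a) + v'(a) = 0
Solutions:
 v(a) = C1 - sqrt(3)*exp(sqrt(3)*a)/3


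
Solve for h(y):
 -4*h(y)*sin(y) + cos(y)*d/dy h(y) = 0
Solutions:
 h(y) = C1/cos(y)^4


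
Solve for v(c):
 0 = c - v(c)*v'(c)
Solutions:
 v(c) = -sqrt(C1 + c^2)
 v(c) = sqrt(C1 + c^2)


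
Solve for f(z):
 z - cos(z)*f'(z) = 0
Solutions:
 f(z) = C1 + Integral(z/cos(z), z)


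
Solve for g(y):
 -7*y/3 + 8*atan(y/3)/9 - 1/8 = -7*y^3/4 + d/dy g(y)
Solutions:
 g(y) = C1 + 7*y^4/16 - 7*y^2/6 + 8*y*atan(y/3)/9 - y/8 - 4*log(y^2 + 9)/3


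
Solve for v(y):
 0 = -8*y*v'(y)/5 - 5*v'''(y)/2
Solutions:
 v(y) = C1 + Integral(C2*airyai(-2*10^(1/3)*y/5) + C3*airybi(-2*10^(1/3)*y/5), y)


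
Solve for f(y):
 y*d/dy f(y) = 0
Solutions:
 f(y) = C1


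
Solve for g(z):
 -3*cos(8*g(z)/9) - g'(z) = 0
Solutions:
 3*z - 9*log(sin(8*g(z)/9) - 1)/16 + 9*log(sin(8*g(z)/9) + 1)/16 = C1


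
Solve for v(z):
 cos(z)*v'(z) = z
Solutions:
 v(z) = C1 + Integral(z/cos(z), z)


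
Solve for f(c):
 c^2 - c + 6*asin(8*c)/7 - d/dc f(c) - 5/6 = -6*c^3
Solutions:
 f(c) = C1 + 3*c^4/2 + c^3/3 - c^2/2 + 6*c*asin(8*c)/7 - 5*c/6 + 3*sqrt(1 - 64*c^2)/28


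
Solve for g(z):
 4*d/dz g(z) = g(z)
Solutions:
 g(z) = C1*exp(z/4)


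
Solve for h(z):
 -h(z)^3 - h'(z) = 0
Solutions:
 h(z) = -sqrt(2)*sqrt(-1/(C1 - z))/2
 h(z) = sqrt(2)*sqrt(-1/(C1 - z))/2


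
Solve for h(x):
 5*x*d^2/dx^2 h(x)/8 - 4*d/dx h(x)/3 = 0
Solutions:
 h(x) = C1 + C2*x^(47/15)


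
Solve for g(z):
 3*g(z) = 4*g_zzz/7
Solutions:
 g(z) = C3*exp(42^(1/3)*z/2) + (C1*sin(14^(1/3)*3^(5/6)*z/4) + C2*cos(14^(1/3)*3^(5/6)*z/4))*exp(-42^(1/3)*z/4)


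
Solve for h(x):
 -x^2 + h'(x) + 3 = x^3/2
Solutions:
 h(x) = C1 + x^4/8 + x^3/3 - 3*x


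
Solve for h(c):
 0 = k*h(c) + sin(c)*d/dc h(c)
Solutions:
 h(c) = C1*exp(k*(-log(cos(c) - 1) + log(cos(c) + 1))/2)


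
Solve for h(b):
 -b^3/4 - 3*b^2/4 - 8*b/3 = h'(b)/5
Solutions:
 h(b) = C1 - 5*b^4/16 - 5*b^3/4 - 20*b^2/3


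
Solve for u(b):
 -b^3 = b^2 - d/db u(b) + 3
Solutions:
 u(b) = C1 + b^4/4 + b^3/3 + 3*b


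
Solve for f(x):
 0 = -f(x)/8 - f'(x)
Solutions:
 f(x) = C1*exp(-x/8)


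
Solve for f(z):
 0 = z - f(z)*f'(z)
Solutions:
 f(z) = -sqrt(C1 + z^2)
 f(z) = sqrt(C1 + z^2)


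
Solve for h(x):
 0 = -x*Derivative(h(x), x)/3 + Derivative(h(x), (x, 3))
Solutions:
 h(x) = C1 + Integral(C2*airyai(3^(2/3)*x/3) + C3*airybi(3^(2/3)*x/3), x)


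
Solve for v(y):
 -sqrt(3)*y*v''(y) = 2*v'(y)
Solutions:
 v(y) = C1 + C2*y^(1 - 2*sqrt(3)/3)


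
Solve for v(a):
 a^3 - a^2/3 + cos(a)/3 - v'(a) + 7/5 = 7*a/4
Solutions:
 v(a) = C1 + a^4/4 - a^3/9 - 7*a^2/8 + 7*a/5 + sin(a)/3


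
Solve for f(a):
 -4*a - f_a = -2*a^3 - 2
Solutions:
 f(a) = C1 + a^4/2 - 2*a^2 + 2*a


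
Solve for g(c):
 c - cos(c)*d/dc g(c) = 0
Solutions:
 g(c) = C1 + Integral(c/cos(c), c)


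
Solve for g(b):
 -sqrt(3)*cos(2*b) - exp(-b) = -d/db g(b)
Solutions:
 g(b) = C1 + sqrt(3)*sin(2*b)/2 - exp(-b)


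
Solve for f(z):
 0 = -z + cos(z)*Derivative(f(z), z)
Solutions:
 f(z) = C1 + Integral(z/cos(z), z)


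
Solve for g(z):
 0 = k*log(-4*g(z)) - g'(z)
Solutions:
 Integral(1/(log(-_y) + 2*log(2)), (_y, g(z))) = C1 + k*z


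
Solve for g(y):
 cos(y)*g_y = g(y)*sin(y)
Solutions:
 g(y) = C1/cos(y)


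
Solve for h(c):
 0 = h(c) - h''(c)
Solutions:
 h(c) = C1*exp(-c) + C2*exp(c)


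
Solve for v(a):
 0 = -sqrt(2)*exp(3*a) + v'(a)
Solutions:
 v(a) = C1 + sqrt(2)*exp(3*a)/3


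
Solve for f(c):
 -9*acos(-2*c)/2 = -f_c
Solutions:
 f(c) = C1 + 9*c*acos(-2*c)/2 + 9*sqrt(1 - 4*c^2)/4


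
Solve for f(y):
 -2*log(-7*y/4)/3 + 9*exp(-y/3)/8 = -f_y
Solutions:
 f(y) = C1 + 2*y*log(-y)/3 + 2*y*(-2*log(2) - 1 + log(7))/3 + 27*exp(-y/3)/8


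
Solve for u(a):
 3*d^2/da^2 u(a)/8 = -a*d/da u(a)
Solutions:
 u(a) = C1 + C2*erf(2*sqrt(3)*a/3)


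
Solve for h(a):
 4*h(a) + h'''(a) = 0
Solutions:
 h(a) = C3*exp(-2^(2/3)*a) + (C1*sin(2^(2/3)*sqrt(3)*a/2) + C2*cos(2^(2/3)*sqrt(3)*a/2))*exp(2^(2/3)*a/2)


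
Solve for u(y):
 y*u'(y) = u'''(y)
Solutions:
 u(y) = C1 + Integral(C2*airyai(y) + C3*airybi(y), y)


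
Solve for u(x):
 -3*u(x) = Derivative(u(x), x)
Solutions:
 u(x) = C1*exp(-3*x)


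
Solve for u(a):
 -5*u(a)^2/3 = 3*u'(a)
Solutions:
 u(a) = 9/(C1 + 5*a)


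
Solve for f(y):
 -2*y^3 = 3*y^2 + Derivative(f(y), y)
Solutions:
 f(y) = C1 - y^4/2 - y^3


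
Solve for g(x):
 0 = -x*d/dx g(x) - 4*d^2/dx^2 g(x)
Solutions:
 g(x) = C1 + C2*erf(sqrt(2)*x/4)


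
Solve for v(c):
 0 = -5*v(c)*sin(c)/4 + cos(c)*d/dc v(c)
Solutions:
 v(c) = C1/cos(c)^(5/4)


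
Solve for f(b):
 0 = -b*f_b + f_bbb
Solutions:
 f(b) = C1 + Integral(C2*airyai(b) + C3*airybi(b), b)


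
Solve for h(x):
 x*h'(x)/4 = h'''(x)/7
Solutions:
 h(x) = C1 + Integral(C2*airyai(14^(1/3)*x/2) + C3*airybi(14^(1/3)*x/2), x)


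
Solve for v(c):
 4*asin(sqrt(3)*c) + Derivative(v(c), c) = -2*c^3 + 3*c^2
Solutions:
 v(c) = C1 - c^4/2 + c^3 - 4*c*asin(sqrt(3)*c) - 4*sqrt(3)*sqrt(1 - 3*c^2)/3


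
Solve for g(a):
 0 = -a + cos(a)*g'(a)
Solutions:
 g(a) = C1 + Integral(a/cos(a), a)


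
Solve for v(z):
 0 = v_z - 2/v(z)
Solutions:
 v(z) = -sqrt(C1 + 4*z)
 v(z) = sqrt(C1 + 4*z)


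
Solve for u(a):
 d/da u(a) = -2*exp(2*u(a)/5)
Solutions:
 u(a) = 5*log(-sqrt(-1/(C1 - 2*a))) - 5*log(2) + 5*log(10)/2
 u(a) = 5*log(-1/(C1 - 2*a))/2 - 5*log(2) + 5*log(10)/2


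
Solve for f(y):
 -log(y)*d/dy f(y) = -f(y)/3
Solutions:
 f(y) = C1*exp(li(y)/3)


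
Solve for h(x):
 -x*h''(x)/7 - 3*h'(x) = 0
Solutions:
 h(x) = C1 + C2/x^20


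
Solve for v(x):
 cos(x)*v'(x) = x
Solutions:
 v(x) = C1 + Integral(x/cos(x), x)


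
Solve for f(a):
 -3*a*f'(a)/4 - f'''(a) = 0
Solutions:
 f(a) = C1 + Integral(C2*airyai(-6^(1/3)*a/2) + C3*airybi(-6^(1/3)*a/2), a)


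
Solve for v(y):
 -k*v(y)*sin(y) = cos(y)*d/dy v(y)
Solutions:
 v(y) = C1*exp(k*log(cos(y)))


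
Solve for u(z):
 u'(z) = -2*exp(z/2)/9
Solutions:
 u(z) = C1 - 4*exp(z/2)/9


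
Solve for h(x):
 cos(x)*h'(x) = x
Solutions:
 h(x) = C1 + Integral(x/cos(x), x)


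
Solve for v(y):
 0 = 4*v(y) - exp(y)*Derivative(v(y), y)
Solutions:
 v(y) = C1*exp(-4*exp(-y))


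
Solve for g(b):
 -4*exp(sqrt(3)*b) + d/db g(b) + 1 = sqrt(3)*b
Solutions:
 g(b) = C1 + sqrt(3)*b^2/2 - b + 4*sqrt(3)*exp(sqrt(3)*b)/3


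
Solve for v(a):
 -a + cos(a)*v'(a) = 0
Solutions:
 v(a) = C1 + Integral(a/cos(a), a)


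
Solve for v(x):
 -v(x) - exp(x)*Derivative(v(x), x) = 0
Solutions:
 v(x) = C1*exp(exp(-x))


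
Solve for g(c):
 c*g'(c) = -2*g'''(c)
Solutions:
 g(c) = C1 + Integral(C2*airyai(-2^(2/3)*c/2) + C3*airybi(-2^(2/3)*c/2), c)


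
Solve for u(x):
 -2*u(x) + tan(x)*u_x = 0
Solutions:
 u(x) = C1*sin(x)^2


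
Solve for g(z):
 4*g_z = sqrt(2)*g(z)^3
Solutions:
 g(z) = -sqrt(2)*sqrt(-1/(C1 + sqrt(2)*z))
 g(z) = sqrt(2)*sqrt(-1/(C1 + sqrt(2)*z))


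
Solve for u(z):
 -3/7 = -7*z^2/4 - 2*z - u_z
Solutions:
 u(z) = C1 - 7*z^3/12 - z^2 + 3*z/7


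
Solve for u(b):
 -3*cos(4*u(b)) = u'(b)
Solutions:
 u(b) = -asin((C1 + exp(24*b))/(C1 - exp(24*b)))/4 + pi/4
 u(b) = asin((C1 + exp(24*b))/(C1 - exp(24*b)))/4


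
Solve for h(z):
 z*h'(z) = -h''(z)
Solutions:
 h(z) = C1 + C2*erf(sqrt(2)*z/2)


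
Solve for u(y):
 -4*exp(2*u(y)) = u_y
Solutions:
 u(y) = log(-sqrt(-1/(C1 - 4*y))) - log(2)/2
 u(y) = log(-1/(C1 - 4*y))/2 - log(2)/2


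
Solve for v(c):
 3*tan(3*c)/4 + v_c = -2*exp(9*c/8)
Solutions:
 v(c) = C1 - 16*exp(9*c/8)/9 + log(cos(3*c))/4


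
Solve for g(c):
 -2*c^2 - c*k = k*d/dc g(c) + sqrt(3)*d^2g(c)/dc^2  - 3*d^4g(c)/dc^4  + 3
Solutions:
 g(c) = C1 + C2*exp(-2^(1/3)*c*(2^(1/3)*(-9*k + sqrt(3)*sqrt(27*k^2 - 4*sqrt(3)))^(1/3) + 2*sqrt(3)/(-9*k + sqrt(3)*sqrt(27*k^2 - 4*sqrt(3)))^(1/3))/6) + C3*exp(2^(1/3)*c*(2^(1/3)*(-9*k + sqrt(3)*sqrt(27*k^2 - 4*sqrt(3)))^(1/3) - 2^(1/3)*sqrt(3)*I*(-9*k + sqrt(3)*sqrt(27*k^2 - 4*sqrt(3)))^(1/3) - 8*sqrt(3)/((-1 + sqrt(3)*I)*(-9*k + sqrt(3)*sqrt(27*k^2 - 4*sqrt(3)))^(1/3)))/12) + C4*exp(2^(1/3)*c*(2^(1/3)*(-9*k + sqrt(3)*sqrt(27*k^2 - 4*sqrt(3)))^(1/3) + 2^(1/3)*sqrt(3)*I*(-9*k + sqrt(3)*sqrt(27*k^2 - 4*sqrt(3)))^(1/3) + 8*sqrt(3)/((1 + sqrt(3)*I)*(-9*k + sqrt(3)*sqrt(27*k^2 - 4*sqrt(3)))^(1/3)))/12) - 2*c^3/(3*k) - c^2/2 + 2*sqrt(3)*c^2/k^2 - 3*c/k + sqrt(3)*c/k - 12*c/k^3


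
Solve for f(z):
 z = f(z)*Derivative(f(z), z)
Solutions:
 f(z) = -sqrt(C1 + z^2)
 f(z) = sqrt(C1 + z^2)


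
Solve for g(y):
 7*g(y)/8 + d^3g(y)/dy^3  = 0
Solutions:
 g(y) = C3*exp(-7^(1/3)*y/2) + (C1*sin(sqrt(3)*7^(1/3)*y/4) + C2*cos(sqrt(3)*7^(1/3)*y/4))*exp(7^(1/3)*y/4)


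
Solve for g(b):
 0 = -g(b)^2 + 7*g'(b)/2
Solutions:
 g(b) = -7/(C1 + 2*b)


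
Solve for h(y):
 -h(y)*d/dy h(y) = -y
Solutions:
 h(y) = -sqrt(C1 + y^2)
 h(y) = sqrt(C1 + y^2)


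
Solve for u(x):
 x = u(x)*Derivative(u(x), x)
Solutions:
 u(x) = -sqrt(C1 + x^2)
 u(x) = sqrt(C1 + x^2)


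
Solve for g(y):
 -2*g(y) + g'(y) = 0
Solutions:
 g(y) = C1*exp(2*y)


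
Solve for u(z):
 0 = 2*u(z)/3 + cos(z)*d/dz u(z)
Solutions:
 u(z) = C1*(sin(z) - 1)^(1/3)/(sin(z) + 1)^(1/3)


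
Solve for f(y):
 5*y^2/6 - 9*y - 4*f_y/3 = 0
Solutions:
 f(y) = C1 + 5*y^3/24 - 27*y^2/8


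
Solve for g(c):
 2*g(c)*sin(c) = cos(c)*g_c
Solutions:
 g(c) = C1/cos(c)^2


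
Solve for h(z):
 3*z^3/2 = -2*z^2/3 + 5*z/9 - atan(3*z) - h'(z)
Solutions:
 h(z) = C1 - 3*z^4/8 - 2*z^3/9 + 5*z^2/18 - z*atan(3*z) + log(9*z^2 + 1)/6


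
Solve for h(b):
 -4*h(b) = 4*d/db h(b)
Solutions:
 h(b) = C1*exp(-b)


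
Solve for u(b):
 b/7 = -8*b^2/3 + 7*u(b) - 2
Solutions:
 u(b) = 8*b^2/21 + b/49 + 2/7


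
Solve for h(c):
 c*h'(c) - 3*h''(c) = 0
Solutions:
 h(c) = C1 + C2*erfi(sqrt(6)*c/6)


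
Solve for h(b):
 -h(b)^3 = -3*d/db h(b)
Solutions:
 h(b) = -sqrt(6)*sqrt(-1/(C1 + b))/2
 h(b) = sqrt(6)*sqrt(-1/(C1 + b))/2


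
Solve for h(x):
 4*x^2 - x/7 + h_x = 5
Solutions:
 h(x) = C1 - 4*x^3/3 + x^2/14 + 5*x


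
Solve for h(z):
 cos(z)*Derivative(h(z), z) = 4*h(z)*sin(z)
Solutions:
 h(z) = C1/cos(z)^4


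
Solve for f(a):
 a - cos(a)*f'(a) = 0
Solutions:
 f(a) = C1 + Integral(a/cos(a), a)


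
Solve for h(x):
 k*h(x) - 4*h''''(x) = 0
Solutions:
 h(x) = C1*exp(-sqrt(2)*k^(1/4)*x/2) + C2*exp(sqrt(2)*k^(1/4)*x/2) + C3*exp(-sqrt(2)*I*k^(1/4)*x/2) + C4*exp(sqrt(2)*I*k^(1/4)*x/2)


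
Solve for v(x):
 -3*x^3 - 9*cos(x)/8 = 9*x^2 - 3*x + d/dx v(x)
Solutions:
 v(x) = C1 - 3*x^4/4 - 3*x^3 + 3*x^2/2 - 9*sin(x)/8


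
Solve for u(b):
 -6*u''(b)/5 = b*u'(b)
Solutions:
 u(b) = C1 + C2*erf(sqrt(15)*b/6)


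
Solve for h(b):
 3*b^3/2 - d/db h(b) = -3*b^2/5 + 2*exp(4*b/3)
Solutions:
 h(b) = C1 + 3*b^4/8 + b^3/5 - 3*exp(4*b/3)/2


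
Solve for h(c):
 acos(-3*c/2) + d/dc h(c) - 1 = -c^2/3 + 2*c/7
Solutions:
 h(c) = C1 - c^3/9 + c^2/7 - c*acos(-3*c/2) + c - sqrt(4 - 9*c^2)/3


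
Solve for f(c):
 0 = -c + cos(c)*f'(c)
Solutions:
 f(c) = C1 + Integral(c/cos(c), c)


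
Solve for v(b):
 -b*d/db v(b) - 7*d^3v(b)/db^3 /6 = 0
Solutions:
 v(b) = C1 + Integral(C2*airyai(-6^(1/3)*7^(2/3)*b/7) + C3*airybi(-6^(1/3)*7^(2/3)*b/7), b)


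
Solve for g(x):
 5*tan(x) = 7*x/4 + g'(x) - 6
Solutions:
 g(x) = C1 - 7*x^2/8 + 6*x - 5*log(cos(x))


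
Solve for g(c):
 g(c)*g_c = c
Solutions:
 g(c) = -sqrt(C1 + c^2)
 g(c) = sqrt(C1 + c^2)


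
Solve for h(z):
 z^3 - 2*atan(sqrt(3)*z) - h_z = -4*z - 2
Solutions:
 h(z) = C1 + z^4/4 + 2*z^2 - 2*z*atan(sqrt(3)*z) + 2*z + sqrt(3)*log(3*z^2 + 1)/3


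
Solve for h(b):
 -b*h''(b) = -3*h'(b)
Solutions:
 h(b) = C1 + C2*b^4


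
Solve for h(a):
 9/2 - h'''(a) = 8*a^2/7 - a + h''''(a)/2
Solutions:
 h(a) = C1 + C2*a + C3*a^2 + C4*exp(-2*a) - 2*a^5/105 + 5*a^4/56 + 4*a^3/7


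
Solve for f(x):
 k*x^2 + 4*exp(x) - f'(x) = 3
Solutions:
 f(x) = C1 + k*x^3/3 - 3*x + 4*exp(x)


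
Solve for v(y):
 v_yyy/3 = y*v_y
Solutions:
 v(y) = C1 + Integral(C2*airyai(3^(1/3)*y) + C3*airybi(3^(1/3)*y), y)


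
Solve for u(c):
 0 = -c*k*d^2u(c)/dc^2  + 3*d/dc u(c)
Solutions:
 u(c) = C1 + c^(((re(k) + 3)*re(k) + im(k)^2)/(re(k)^2 + im(k)^2))*(C2*sin(3*log(c)*Abs(im(k))/(re(k)^2 + im(k)^2)) + C3*cos(3*log(c)*im(k)/(re(k)^2 + im(k)^2)))


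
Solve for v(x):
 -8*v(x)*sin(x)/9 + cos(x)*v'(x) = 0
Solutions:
 v(x) = C1/cos(x)^(8/9)


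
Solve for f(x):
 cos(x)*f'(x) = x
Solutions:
 f(x) = C1 + Integral(x/cos(x), x)


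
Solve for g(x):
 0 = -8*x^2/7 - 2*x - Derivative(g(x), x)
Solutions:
 g(x) = C1 - 8*x^3/21 - x^2


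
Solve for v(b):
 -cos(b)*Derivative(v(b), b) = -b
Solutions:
 v(b) = C1 + Integral(b/cos(b), b)


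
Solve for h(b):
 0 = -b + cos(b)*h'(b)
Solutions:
 h(b) = C1 + Integral(b/cos(b), b)


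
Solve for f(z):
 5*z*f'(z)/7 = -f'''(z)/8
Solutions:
 f(z) = C1 + Integral(C2*airyai(-2*5^(1/3)*7^(2/3)*z/7) + C3*airybi(-2*5^(1/3)*7^(2/3)*z/7), z)


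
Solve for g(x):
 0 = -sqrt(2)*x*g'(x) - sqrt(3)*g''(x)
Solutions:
 g(x) = C1 + C2*erf(6^(3/4)*x/6)


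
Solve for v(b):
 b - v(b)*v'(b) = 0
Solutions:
 v(b) = -sqrt(C1 + b^2)
 v(b) = sqrt(C1 + b^2)


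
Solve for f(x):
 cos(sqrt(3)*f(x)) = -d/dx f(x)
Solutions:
 f(x) = sqrt(3)*(pi - asin((exp(2*sqrt(3)*C1) + exp(2*sqrt(3)*x))/(exp(2*sqrt(3)*C1) - exp(2*sqrt(3)*x))))/3
 f(x) = sqrt(3)*asin((exp(2*sqrt(3)*C1) + exp(2*sqrt(3)*x))/(exp(2*sqrt(3)*C1) - exp(2*sqrt(3)*x)))/3


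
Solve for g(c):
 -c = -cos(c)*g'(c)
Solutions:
 g(c) = C1 + Integral(c/cos(c), c)


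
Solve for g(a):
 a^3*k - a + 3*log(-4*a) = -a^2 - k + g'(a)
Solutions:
 g(a) = C1 + a^4*k/4 + a^3/3 - a^2/2 + a*(k - 3 + 6*log(2)) + 3*a*log(-a)


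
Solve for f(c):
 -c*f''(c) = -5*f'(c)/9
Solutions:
 f(c) = C1 + C2*c^(14/9)


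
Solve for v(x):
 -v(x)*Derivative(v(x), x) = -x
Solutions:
 v(x) = -sqrt(C1 + x^2)
 v(x) = sqrt(C1 + x^2)


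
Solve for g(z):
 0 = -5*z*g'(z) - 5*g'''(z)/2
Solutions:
 g(z) = C1 + Integral(C2*airyai(-2^(1/3)*z) + C3*airybi(-2^(1/3)*z), z)


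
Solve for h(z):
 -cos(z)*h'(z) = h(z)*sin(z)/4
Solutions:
 h(z) = C1*cos(z)^(1/4)


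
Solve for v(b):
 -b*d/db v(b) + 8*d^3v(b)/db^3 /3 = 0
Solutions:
 v(b) = C1 + Integral(C2*airyai(3^(1/3)*b/2) + C3*airybi(3^(1/3)*b/2), b)


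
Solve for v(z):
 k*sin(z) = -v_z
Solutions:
 v(z) = C1 + k*cos(z)


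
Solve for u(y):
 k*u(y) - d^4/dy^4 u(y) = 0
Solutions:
 u(y) = C1*exp(-k^(1/4)*y) + C2*exp(k^(1/4)*y) + C3*exp(-I*k^(1/4)*y) + C4*exp(I*k^(1/4)*y)


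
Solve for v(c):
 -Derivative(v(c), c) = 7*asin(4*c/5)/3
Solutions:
 v(c) = C1 - 7*c*asin(4*c/5)/3 - 7*sqrt(25 - 16*c^2)/12


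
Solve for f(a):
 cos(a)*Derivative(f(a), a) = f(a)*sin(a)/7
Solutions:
 f(a) = C1/cos(a)^(1/7)


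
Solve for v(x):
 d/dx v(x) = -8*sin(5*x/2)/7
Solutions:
 v(x) = C1 + 16*cos(5*x/2)/35
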